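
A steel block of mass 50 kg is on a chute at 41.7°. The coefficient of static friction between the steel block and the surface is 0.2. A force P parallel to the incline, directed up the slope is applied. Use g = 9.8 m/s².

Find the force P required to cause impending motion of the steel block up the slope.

P ≈ 399 N

At impending motion up the slope, friction acts down-slope at its limit: f = μ_s N.
P is parallel to the surface, so N = m g cos θ = 366 N.
Along the incline: P = m g sin θ + μ_s N = 326 + 0.2×366 = 399 N.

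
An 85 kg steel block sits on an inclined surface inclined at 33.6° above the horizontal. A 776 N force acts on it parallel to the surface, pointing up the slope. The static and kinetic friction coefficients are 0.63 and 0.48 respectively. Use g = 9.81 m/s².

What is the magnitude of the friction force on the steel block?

f ≈ 315 N (down the incline)

Perpendicular to the surface, N = m g cos θ = 85·9.81·cos 33.6° = 694.5 N.
For equilibrium along the incline the friction force must supply f = m g sin θ − P = 461.4 − 776 = -314.6 N (positive meaning up-slope).
Static friction can supply at most μ_s N = 437.6 N.
Since |-314.6| ≤ 437.6 N, no slip — friction simply equals what equilibrium demands.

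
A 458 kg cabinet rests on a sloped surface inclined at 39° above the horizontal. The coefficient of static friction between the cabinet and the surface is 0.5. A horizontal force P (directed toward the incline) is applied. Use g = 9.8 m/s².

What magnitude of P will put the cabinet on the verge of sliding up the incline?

At impending motion up the slope, friction acts down-slope at its limit: f = μ_s N.
Perpendicular to the incline: N = m g cos θ + P sin θ.
Along the incline: P cos θ = m g sin θ + μ_s N = m g sin θ + μ_s (m g cos θ + P sin θ).
Solving, P (cos θ − μ_s sin θ) = m g (sin θ + μ_s cos θ), so P = 458×9.8×(sin 39° + 0.5 cos 39°)/(cos 39° − 0.5 sin 39°) = 4490×1.018/0.4625 = 9880 N.

P ≈ 9880 N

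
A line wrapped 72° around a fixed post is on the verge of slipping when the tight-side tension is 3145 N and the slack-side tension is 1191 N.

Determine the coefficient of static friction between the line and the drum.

μ ≈ 0.773

T₂/T₁ = e^{μβ} → μ = ln(T₂/T₁)/β.
β = 72° = 1.257 rad.
μ = ln(3145/1191)/1.257 = ln(2.641)/1.257 = 0.773.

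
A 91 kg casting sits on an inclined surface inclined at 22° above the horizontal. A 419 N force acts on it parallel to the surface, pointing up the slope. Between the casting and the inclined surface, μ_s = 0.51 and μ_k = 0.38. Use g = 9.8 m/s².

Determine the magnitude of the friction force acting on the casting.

f ≈ 84.9 N (down the incline)

Perpendicular to the surface, N = m g cos θ = 91·9.8·cos 22° = 826.9 N.
Parallel to the incline, ΣF = 0 gives f = m g sin θ − P = 334.1 − 419 = -84.93 N (up-slope positive).
The static-friction ceiling is μ_s N = 0.51 × 826.9 = 421.7 N.
Since |-84.93| ≤ 421.7 N, the casting remains in static equilibrium and friction takes exactly the required value.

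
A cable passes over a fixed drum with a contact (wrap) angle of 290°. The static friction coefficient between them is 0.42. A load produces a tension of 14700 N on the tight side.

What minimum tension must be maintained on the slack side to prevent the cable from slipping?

T_min ≈ 1750 N

Capstan equation at impending slip: T_tight/T_slack = e^{μβ}.
β = 290° = 5.061 rad; e^{μβ} = e^{0.42×5.061} = 8.38.
T_slack = T_tight / e^{μβ} = 14700 / 8.38 = 1750 N.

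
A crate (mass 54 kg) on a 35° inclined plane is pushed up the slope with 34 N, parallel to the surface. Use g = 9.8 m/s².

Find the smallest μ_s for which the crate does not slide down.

μ_s,min ≈ 0.622

N = m g cos θ = 433.5 N.
Friction must make up the shortfall along the incline: f = m g sin θ − P = 303.5 − 34 = 269.5 N.
At the threshold f = μ_s N, so μ_s,min = 269.5/433.5 = 0.622.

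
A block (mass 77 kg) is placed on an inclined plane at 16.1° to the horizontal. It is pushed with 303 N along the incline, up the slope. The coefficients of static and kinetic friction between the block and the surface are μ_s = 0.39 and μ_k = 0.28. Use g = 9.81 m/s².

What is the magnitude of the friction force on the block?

The normal reaction is N = m g cos θ = 725.7 N.
For equilibrium along the incline the friction force must supply f = m g sin θ − P = 209.5 − 303 = -93.52 N (positive meaning up-slope).
Static friction can supply at most μ_s N = 283 N.
Since |-93.52| ≤ 283 N, no slip — friction simply equals what equilibrium demands.

f ≈ 93.5 N (down the incline)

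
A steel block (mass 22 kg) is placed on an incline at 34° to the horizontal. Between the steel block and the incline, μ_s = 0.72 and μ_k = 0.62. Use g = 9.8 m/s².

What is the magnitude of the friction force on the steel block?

The normal reaction is N = m g cos θ = 178.7 N.
Along the slope the weight component is m g sin θ = 120.6 N; friction must supply exactly this, acting up-slope.
Maximum static friction available: μ_s N = 0.72 × 178.7 = 128.7 N.
Since |120.6| ≤ 128.7 N, the steel block remains in static equilibrium and friction takes exactly the required value.

f ≈ 121 N (up the incline)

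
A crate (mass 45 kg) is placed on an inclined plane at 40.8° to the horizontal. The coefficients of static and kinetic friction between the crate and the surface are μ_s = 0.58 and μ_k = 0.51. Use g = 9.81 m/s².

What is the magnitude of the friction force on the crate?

f ≈ 170 N (up the incline)

The normal reaction is N = m g cos θ = 334.2 N.
Along the slope the weight component is m g sin θ = 288.5 N; friction must supply exactly this, acting up-slope.
Static friction can supply at most μ_s N = 193.8 N.
Since |288.5| > 193.8 N, static friction cannot hold it; the crate slides down the incline and kinetic friction applies: f = μ_k N = 0.51 × 334.2 = 170 N.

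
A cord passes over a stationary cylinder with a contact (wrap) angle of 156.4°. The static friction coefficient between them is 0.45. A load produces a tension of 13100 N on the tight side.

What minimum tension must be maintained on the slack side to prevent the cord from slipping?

Capstan equation at impending slip: T_tight/T_slack = e^{μβ}.
β = 156.4° = 2.73 rad; e^{μβ} = e^{0.45×2.73} = 3.416.
T_slack = T_tight / e^{μβ} = 13100 / 3.416 = 3840 N.

T_min ≈ 3840 N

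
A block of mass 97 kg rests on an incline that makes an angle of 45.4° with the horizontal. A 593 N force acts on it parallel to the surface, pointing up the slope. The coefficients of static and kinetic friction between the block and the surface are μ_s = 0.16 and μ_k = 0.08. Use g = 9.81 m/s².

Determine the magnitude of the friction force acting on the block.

Normal force: N = m g cos θ = 97 × 9.81 × cos 45.4° = 668.1 N.
The friction needed for equilibrium is m g sin θ − P = 677.5 − 593 = 84.54 N, measured positive up-slope.
Maximum static friction available: μ_s N = 0.16 × 668.1 = 106.9 N.
Since |84.54| ≤ 106.9 N, static friction is sufficient; f equals the required value, not μ_s N.

f ≈ 84.5 N (up the incline)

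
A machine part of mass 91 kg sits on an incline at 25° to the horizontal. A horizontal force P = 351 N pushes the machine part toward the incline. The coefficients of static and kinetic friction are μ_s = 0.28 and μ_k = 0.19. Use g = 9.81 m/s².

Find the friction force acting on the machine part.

The horizontal push has a component P sin θ into the surface, so N = m g cos θ + P sin θ = 809.1 + 148.3 = 957.4 N.
Along the incline, the net driving force (taking up-slope positive) is P cos θ − m g sin θ = 318.1 − 377.3 = -59.16 N, so equilibrium requires friction f = 59.16 N (up-slope).
Maximum static friction: μ_s N = 0.28 × 957.4 = 268.1 N.
|f_req| = 59.16 ≤ 268.1 N → the machine part is in equilibrium; friction equals the required value.

f ≈ 59.2 N (up the incline)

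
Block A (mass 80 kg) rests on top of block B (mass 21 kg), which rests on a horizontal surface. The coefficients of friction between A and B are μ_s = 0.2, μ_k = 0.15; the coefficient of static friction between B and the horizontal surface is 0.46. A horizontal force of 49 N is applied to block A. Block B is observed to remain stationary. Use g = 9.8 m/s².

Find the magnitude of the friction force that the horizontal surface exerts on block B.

f ≈ 49 N

The normal force B exerts on A is simply A's weight, N₁ = 784 N.
Maximum static friction on A from B: μ_s N₁ = 0.2×784 = 156.8 N.
P = 49 N is within that limit, so A and B move together (both at rest); the A–B friction is simply f₁ = P = 49 N.
By Newton's third law B feels 49 N forward from A. With B stationary, the floor's static friction on B balances it: f₂ = 49 N (well within μ_s(m_A+m_B)g = 455.3 N).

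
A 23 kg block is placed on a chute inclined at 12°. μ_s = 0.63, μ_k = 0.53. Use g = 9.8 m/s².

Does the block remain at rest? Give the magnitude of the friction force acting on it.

f ≈ 46.9 N

N = m g cos θ = 220 N.
Down-slope weight component: m g sin θ = 46.9 N.
μ_s N = 139 N.
46.9 ≤ 139 N, so it stays put; friction = 46.9 N.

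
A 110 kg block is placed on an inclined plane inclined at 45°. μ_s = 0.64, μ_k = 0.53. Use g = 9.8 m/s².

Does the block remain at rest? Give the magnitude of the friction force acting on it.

N = m g cos θ = 762 N.
Down-slope weight component: m g sin θ = 762 N.
μ_s N = 488 N.
762 > 488 N, so it slides; kinetic friction f = μ_k N = 0.53×762 = 404 N.

f ≈ 404 N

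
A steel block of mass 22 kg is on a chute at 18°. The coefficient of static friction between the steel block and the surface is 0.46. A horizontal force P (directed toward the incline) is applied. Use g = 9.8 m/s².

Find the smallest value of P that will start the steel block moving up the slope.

At impending motion up the slope, friction acts down-slope at its limit: f = μ_s N.
Perpendicular to the incline: N = m g cos θ + P sin θ.
Along the incline: P cos θ = m g sin θ + μ_s N = m g sin θ + μ_s (m g cos θ + P sin θ).
Solving, P (cos θ − μ_s sin θ) = m g (sin θ + μ_s cos θ), so P = 22×9.8×(sin 18° + 0.46 cos 18°)/(cos 18° − 0.46 sin 18°) = 216×0.7465/0.8089 = 199 N.

P ≈ 199 N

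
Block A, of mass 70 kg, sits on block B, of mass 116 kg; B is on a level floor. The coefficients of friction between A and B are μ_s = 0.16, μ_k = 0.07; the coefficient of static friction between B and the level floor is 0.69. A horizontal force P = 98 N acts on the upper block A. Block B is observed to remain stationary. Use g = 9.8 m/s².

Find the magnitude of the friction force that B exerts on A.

f ≈ 98 N

The normal force B exerts on A is simply A's weight, N₁ = 686 N.
Maximum static friction on A from B: μ_s N₁ = 0.16×686 = 109.8 N.
Since P = 98 N ≤ 109.8 N, A does not slip on B; friction on A equals P = 98 N.
B experiences an equal 98 N forward from A (third law). B is in equilibrium, so the floor supplies f₂ = 98 N of static friction (limit μ_s(m_A+m_B)g = 1258 N, not exceeded).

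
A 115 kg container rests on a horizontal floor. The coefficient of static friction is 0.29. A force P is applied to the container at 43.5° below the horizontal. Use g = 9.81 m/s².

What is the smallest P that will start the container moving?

N = m g + P sin α (the push presses the container into the horizontal floor).
At impending slip, P cos α = μ_s N = μ_s (m g + P sin α).
Solving: P (cos α − μ_s sin α) = μ_s m g → P = 0.29×1130/(cos 43.5° − 0.29 sin 43.5°) = 327/0.5258 = 622 N.

P ≈ 622 N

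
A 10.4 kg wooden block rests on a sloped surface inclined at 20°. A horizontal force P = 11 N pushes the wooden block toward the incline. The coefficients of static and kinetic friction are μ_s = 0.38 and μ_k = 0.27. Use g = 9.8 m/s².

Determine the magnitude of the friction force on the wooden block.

f ≈ 24.5 N (up the incline)

The horizontal push has a component P sin θ into the surface, so N = m g cos θ + P sin θ = 95.77 + 3.762 = 99.54 N.
Parallel to the incline: P cos θ − m g sin θ = 10.34 − 34.86 = -24.52 N; the friction needed to balance this is 24.52 N acting up the slope.
Maximum static friction: μ_s N = 0.38 × 99.54 = 37.82 N.
Since 24.52 N is within the 37.82 N limit, the wooden block stays put and friction is exactly 24.5 N.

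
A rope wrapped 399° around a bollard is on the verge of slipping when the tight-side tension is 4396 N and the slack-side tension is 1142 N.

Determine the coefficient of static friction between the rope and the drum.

μ ≈ 0.194

T₂/T₁ = e^{μβ} → μ = ln(T₂/T₁)/β.
β = 399° = 6.964 rad.
μ = ln(4396/1142)/6.964 = ln(3.849)/6.964 = 0.194.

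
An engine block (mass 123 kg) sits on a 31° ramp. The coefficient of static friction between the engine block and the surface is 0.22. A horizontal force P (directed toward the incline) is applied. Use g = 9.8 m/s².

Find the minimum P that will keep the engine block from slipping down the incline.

The engine block tends to slide down (tan θ > μ_s), so at the point of impending slip friction acts up-slope at its limit: f = μ_s N.
Perpendicular to the incline: N = m g cos θ + P sin θ.
Along the incline: P cos θ + μ_s N = m g sin θ, i.e. P cos θ + μ_s (m g cos θ + P sin θ) = m g sin θ.
Solving, P (cos θ + μ_s sin θ) = m g (sin θ − μ_s cos θ), so P = 1210×0.3265/0.9705 = 405 N.

P_min ≈ 405 N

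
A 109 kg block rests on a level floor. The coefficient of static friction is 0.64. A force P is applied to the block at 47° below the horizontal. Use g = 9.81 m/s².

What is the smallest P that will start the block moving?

N = m g + P sin α (the push presses the block into the level floor).
At impending slip, P cos α = μ_s N = μ_s (m g + P sin α).
Solving: P (cos α − μ_s sin α) = μ_s m g → P = 0.64×1070/(cos 47° − 0.64 sin 47°) = 684/0.2139 = 3200 N.

P ≈ 3200 N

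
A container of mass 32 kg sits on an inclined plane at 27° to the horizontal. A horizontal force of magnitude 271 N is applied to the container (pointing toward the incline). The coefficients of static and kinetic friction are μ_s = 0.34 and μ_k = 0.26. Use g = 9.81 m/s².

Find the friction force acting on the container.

f ≈ 98.9 N (down the incline)

Normal direction: N = m g cos θ + P sin θ = 402.7 N.
Parallel to the incline: P cos θ − m g sin θ = 241.5 − 142.5 = 98.95 N; the friction needed to balance this is 98.95 N acting down the slope.
The limit of static friction is μ_s N = 136.9 N.
Since 98.95 N is within the 136.9 N limit, the container stays put and friction is exactly 98.9 N.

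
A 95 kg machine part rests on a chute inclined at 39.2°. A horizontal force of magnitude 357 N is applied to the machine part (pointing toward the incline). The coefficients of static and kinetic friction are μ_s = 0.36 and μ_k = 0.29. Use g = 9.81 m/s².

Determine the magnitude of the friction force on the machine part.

Normal direction: N = m g cos θ + P sin θ = 947.8 N.
Parallel to the incline: P cos θ − m g sin θ = 276.7 − 589 = -312.4 N; the friction needed to balance this is 312.4 N acting up the slope.
The limit of static friction is μ_s N = 341.2 N.
|f_req| = 312.4 ≤ 341.2 N → the machine part is in equilibrium; friction equals the required value.

f ≈ 312 N (up the incline)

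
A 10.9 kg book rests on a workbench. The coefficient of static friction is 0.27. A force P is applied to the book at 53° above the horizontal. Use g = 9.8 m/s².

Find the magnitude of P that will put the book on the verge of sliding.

N = m g − P sin α (the pull lifts the book).
At impending slip, P cos α = μ_s N = μ_s (m g − P sin α).
Solving: P (cos α + μ_s sin α) = μ_s m g → P = 0.27×107/(cos 53° + 0.27 sin 53°) = 28.8/0.8174 = 35.3 N.

P ≈ 35.3 N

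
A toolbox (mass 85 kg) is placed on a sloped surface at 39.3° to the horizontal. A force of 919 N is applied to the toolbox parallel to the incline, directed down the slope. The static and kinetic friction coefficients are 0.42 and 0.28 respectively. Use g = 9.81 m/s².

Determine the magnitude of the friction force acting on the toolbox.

The normal reaction is N = m g cos θ = 645.3 N.
Parallel to the incline, ΣF = 0 gives f = m g sin θ + P = 528.1 + 919 = 1447 N (up-slope positive).
The static-friction ceiling is μ_s N = 0.42 × 645.3 = 271 N.
Since |1447| > 271 N, static friction cannot hold it; the toolbox slides down the incline and kinetic friction applies: f = μ_k N = 0.28 × 645.3 = 181 N.

f ≈ 181 N (up the incline)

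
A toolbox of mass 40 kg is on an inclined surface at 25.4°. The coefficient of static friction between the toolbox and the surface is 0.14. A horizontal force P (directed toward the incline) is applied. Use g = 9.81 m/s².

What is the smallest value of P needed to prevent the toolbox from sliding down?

P_min ≈ 123 N

The toolbox tends to slide down (tan θ > μ_s), so at the point of impending slip friction acts up-slope at its limit: f = μ_s N.
Perpendicular to the incline: N = m g cos θ + P sin θ.
Along the incline: P cos θ + μ_s N = m g sin θ, i.e. P cos θ + μ_s (m g cos θ + P sin θ) = m g sin θ.
Solving, P (cos θ + μ_s sin θ) = m g (sin θ − μ_s cos θ), so P = 392×0.3025/0.9634 = 123 N.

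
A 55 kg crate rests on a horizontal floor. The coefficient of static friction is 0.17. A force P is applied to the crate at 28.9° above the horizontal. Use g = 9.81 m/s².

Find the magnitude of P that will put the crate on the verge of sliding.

P ≈ 95.8 N

N = m g − P sin α (the pull lifts the crate).
At impending slip, P cos α = μ_s N = μ_s (m g − P sin α).
Solving: P (cos α + μ_s sin α) = μ_s m g → P = 0.17×540/(cos 28.9° + 0.17 sin 28.9°) = 91.7/0.9576 = 95.8 N.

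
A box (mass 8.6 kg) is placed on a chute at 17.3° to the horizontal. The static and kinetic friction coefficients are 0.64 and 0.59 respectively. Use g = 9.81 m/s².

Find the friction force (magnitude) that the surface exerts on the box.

f ≈ 25.1 N (up the incline)

Normal force: N = m g cos θ = 8.6 × 9.81 × cos 17.3° = 80.55 N.
Along the slope the weight component is m g sin θ = 25.09 N; friction must supply exactly this, acting up-slope.
Maximum static friction available: μ_s N = 0.64 × 80.55 = 51.55 N.
Since |25.09| ≤ 51.55 N, the box remains in static equilibrium and friction takes exactly the required value.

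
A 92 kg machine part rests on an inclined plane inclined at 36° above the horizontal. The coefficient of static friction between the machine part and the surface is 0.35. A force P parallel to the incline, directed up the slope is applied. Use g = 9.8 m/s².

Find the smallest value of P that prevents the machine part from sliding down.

P_min ≈ 275 N

The machine part tends to slide down (tan θ > μ_s), so at the point of impending slip friction acts up-slope at its limit: f = μ_s N.
P is parallel to the surface, so N = m g cos θ = 729 N.
Along the incline: P + μ_s N = m g sin θ, so P = 530 − 0.35×729 = 275 N.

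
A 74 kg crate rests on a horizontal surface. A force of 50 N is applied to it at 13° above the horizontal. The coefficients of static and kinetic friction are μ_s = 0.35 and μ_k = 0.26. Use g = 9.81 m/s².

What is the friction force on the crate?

f ≈ 48.7 N

N = m g − P sin α = 725.9 − 50×sin 13° = 714.7 N.
For equilibrium, f = P cos α = 50×cos 13° = 48.72 N.
μ_s N = 0.35 × 714.7 = 250.1 N.
48.72 ≤ 250.1 N → static; friction equals the required 48.7 N.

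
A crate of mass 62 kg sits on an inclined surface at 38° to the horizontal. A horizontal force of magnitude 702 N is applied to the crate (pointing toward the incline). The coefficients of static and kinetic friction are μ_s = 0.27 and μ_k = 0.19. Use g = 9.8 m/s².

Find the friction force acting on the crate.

Resolve perpendicular to the incline: N = m g cos θ + P sin θ = 62×9.8×cos 38° + 702×sin 38° = 911 N.
Along the incline, the net driving force (taking up-slope positive) is P cos θ − m g sin θ = 553.2 − 374.1 = 179.1 N, so equilibrium requires friction f = -179.1 N (down-slope).
The limit of static friction is μ_s N = 246 N.
|f_req| = 179.1 ≤ 246 N → the crate is in equilibrium; friction equals the required value.

f ≈ 179 N (down the incline)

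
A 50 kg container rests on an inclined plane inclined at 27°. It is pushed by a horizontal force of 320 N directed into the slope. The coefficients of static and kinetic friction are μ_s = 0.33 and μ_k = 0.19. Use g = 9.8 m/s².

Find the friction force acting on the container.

Normal direction: N = m g cos θ + P sin θ = 581.9 N.
Parallel to the incline: P cos θ − m g sin θ = 285.1 − 222.5 = 62.67 N; the friction needed to balance this is 62.67 N acting down the slope.
Maximum static friction: μ_s N = 0.33 × 581.9 = 192 N.
|f_req| = 62.67 ≤ 192 N → the container is in equilibrium; friction equals the required value.

f ≈ 62.7 N (down the incline)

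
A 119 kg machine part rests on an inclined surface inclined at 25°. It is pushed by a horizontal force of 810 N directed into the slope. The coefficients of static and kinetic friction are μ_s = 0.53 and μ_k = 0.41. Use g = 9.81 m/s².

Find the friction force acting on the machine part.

f ≈ 241 N (down the incline)

Resolve perpendicular to the incline: N = m g cos θ + P sin θ = 119×9.81×cos 25° + 810×sin 25° = 1400 N.
Parallel to the incline: P cos θ − m g sin θ = 734.1 − 493.4 = 240.7 N; the friction needed to balance this is 240.7 N acting down the slope.
Maximum static friction: μ_s N = 0.53 × 1400 = 742.2 N.
|f_req| = 240.7 ≤ 742.2 N → the machine part is in equilibrium; friction equals the required value.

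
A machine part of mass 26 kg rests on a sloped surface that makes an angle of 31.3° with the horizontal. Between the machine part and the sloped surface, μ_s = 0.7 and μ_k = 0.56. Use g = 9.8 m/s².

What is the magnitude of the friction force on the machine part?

Normal force: N = m g cos θ = 26 × 9.8 × cos 31.3° = 217.7 N.
Along the slope the weight component is m g sin θ = 132.4 N; friction must supply exactly this, acting up-slope.
Static friction can supply at most μ_s N = 152.4 N.
Since |132.4| ≤ 152.4 N, the machine part remains in static equilibrium and friction takes exactly the required value.

f ≈ 132 N (up the incline)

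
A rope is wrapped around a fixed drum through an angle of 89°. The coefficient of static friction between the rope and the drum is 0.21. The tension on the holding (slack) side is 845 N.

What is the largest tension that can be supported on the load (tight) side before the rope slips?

T_max ≈ 1170 N

At impending slip the capstan equation gives T₂/T₁ = e^{μβ} with β in radians.
β = 89° × π/180 = 1.553 rad.
e^{μβ} = e^{0.21×1.553} = 1.386.
T₂ = T₁ · e^{μβ} = 845 × 1.386 = 1170 N.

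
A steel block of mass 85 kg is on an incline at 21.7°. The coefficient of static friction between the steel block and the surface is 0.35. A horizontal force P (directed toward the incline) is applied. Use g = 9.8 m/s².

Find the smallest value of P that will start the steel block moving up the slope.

P ≈ 724 N

At impending motion up the slope, friction acts down-slope at its limit: f = μ_s N.
Perpendicular to the incline: N = m g cos θ + P sin θ.
Along the incline: P cos θ = m g sin θ + μ_s N = m g sin θ + μ_s (m g cos θ + P sin θ).
Solving, P (cos θ − μ_s sin θ) = m g (sin θ + μ_s cos θ), so P = 85×9.8×(sin 21.7° + 0.35 cos 21.7°)/(cos 21.7° − 0.35 sin 21.7°) = 833×0.6949/0.7997 = 724 N.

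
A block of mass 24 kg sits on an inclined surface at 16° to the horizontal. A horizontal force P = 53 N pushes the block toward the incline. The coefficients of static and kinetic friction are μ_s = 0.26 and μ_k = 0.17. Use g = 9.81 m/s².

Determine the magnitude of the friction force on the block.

The horizontal push has a component P sin θ into the surface, so N = m g cos θ + P sin θ = 226.3 + 14.61 = 240.9 N.
Parallel to the incline: P cos θ − m g sin θ = 50.95 − 64.9 = -13.95 N; the friction needed to balance this is 13.95 N acting up the slope.
The limit of static friction is μ_s N = 62.64 N.
|f_req| = 13.95 ≤ 62.64 N → the block is in equilibrium; friction equals the required value.

f ≈ 13.9 N (up the incline)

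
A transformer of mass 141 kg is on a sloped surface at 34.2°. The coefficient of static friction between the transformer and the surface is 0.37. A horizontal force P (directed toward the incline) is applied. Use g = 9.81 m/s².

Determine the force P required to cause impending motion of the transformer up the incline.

At impending motion up the slope, friction acts down-slope at its limit: f = μ_s N.
Perpendicular to the incline: N = m g cos θ + P sin θ.
Along the incline: P cos θ = m g sin θ + μ_s N = m g sin θ + μ_s (m g cos θ + P sin θ).
Solving, P (cos θ − μ_s sin θ) = m g (sin θ + μ_s cos θ), so P = 141×9.81×(sin 34.2° + 0.37 cos 34.2°)/(cos 34.2° − 0.37 sin 34.2°) = 1380×0.8681/0.6191 = 1940 N.

P ≈ 1940 N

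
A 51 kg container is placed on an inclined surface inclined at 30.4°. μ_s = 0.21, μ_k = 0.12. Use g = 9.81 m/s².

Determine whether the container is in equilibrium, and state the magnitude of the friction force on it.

N = m g cos θ = 432 N.
Down-slope weight component: m g sin θ = 253 N.
μ_s N = 90.6 N.
253 > 90.6 N, so it slides; kinetic friction f = μ_k N = 0.12×432 = 51.8 N.

f ≈ 51.8 N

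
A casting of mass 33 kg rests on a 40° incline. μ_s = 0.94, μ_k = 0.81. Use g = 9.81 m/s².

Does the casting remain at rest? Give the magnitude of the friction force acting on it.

f ≈ 208 N

N = m g cos θ = 248 N.
Down-slope weight component: m g sin θ = 208 N.
μ_s N = 233 N.
208 ≤ 233 N, so it stays put; friction = 208 N.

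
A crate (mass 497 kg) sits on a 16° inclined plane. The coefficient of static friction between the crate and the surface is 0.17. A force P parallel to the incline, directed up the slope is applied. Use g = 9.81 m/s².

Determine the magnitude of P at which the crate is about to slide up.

P ≈ 2140 N

At impending motion up the slope, friction acts down-slope at its limit: f = μ_s N.
P is parallel to the surface, so N = m g cos θ = 4690 N.
Along the incline: P = m g sin θ + μ_s N = 1340 + 0.17×4690 = 2140 N.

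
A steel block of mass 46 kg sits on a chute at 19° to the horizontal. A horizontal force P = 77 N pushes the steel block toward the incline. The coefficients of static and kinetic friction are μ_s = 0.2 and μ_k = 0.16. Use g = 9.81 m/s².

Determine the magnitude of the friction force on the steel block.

f ≈ 74.1 N (up the incline)

Resolve perpendicular to the incline: N = m g cos θ + P sin θ = 46×9.81×cos 19° + 77×sin 19° = 451.7 N.
Along the incline, the net driving force (taking up-slope positive) is P cos θ − m g sin θ = 72.8 − 146.9 = -74.11 N, so equilibrium requires friction f = 74.11 N (up-slope).
The limit of static friction is μ_s N = 90.35 N.
Since 74.11 N is within the 90.35 N limit, the steel block stays put and friction is exactly 74.1 N.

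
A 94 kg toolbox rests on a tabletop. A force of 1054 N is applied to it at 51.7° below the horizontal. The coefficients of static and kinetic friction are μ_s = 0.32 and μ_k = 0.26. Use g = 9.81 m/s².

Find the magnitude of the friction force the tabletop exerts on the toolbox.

f ≈ 455 N

N = m g + P sin α = 922.1 + 1054×sin 51.7° = 1749 N.
For equilibrium, f = P cos α = 1054×cos 51.7° = 653.2 N.
μ_s N = 0.32 × 1749 = 559.8 N.
The required friction exceeds μ_s N, so the toolbox moves and f = μ_k N = 455 N.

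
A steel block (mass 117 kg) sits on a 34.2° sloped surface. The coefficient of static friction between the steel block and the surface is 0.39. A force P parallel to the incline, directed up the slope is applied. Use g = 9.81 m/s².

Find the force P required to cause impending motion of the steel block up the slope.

At impending motion up the slope, friction acts down-slope at its limit: f = μ_s N.
P is parallel to the surface, so N = m g cos θ = 949 N.
Along the incline: P = m g sin θ + μ_s N = 645 + 0.39×949 = 1020 N.

P ≈ 1020 N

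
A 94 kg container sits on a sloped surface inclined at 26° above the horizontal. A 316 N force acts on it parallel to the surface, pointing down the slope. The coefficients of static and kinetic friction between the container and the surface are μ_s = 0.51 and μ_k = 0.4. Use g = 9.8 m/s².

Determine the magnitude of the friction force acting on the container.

The normal reaction is N = m g cos θ = 828 N.
The friction needed for equilibrium is m g sin θ + P = 403.8 + 316 = 719.8 N, measured positive up-slope.
Maximum static friction available: μ_s N = 0.51 × 828 = 422.3 N.
Since |719.8| > 422.3 N, static friction cannot hold it; the container slides down the incline and kinetic friction applies: f = μ_k N = 0.4 × 828 = 331 N.

f ≈ 331 N (up the incline)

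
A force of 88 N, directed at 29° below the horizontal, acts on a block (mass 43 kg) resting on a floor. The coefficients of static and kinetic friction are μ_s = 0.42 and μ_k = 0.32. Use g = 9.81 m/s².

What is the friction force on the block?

The vertical component of P adds to the normal force: N = m g + P sin α = 421.8 + 42.66 = 464.5 N.
For equilibrium, f = P cos α = 88×cos 29° = 76.97 N.
The static-friction limit is μ_s N = 195.1 N.
Since 76.97 N does not exceed the limit, the block stays at rest and f = 77 N.

f ≈ 77 N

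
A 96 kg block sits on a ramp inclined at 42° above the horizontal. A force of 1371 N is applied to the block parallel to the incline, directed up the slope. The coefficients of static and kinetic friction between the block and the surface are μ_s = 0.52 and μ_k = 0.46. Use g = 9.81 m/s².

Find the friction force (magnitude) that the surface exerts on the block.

Normal force: N = m g cos θ = 96 × 9.81 × cos 42° = 699.9 N.
Parallel to the incline, ΣF = 0 gives f = m g sin θ − P = 630.2 − 1371 = -740.8 N (up-slope positive).
Maximum static friction available: μ_s N = 0.52 × 699.9 = 363.9 N.
Since |-740.8| > 363.9 N, static friction cannot hold it; the block slides up the incline and kinetic friction applies: f = μ_k N = 0.46 × 699.9 = 322 N.

f ≈ 322 N (down the incline)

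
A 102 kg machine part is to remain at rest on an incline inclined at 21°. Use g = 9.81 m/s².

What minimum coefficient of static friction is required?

At the slip threshold m g sin θ = μ_s m g cos θ, so μ_s,min = tan θ.
μ_s,min = tan 21° = 0.384.

μ_s,min ≈ 0.384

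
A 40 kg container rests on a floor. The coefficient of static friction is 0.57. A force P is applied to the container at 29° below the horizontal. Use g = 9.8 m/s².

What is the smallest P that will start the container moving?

N = m g + P sin α (the push presses the container into the floor).
At impending slip, P cos α = μ_s N = μ_s (m g + P sin α).
Solving: P (cos α − μ_s sin α) = μ_s m g → P = 0.57×392/(cos 29° − 0.57 sin 29°) = 223/0.5983 = 373 N.

P ≈ 373 N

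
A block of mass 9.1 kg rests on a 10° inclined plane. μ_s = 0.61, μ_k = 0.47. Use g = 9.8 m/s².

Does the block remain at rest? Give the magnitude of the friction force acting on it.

N = m g cos θ = 87.8 N.
Down-slope weight component: m g sin θ = 15.5 N.
μ_s N = 53.6 N.
15.5 ≤ 53.6 N, so it stays put; friction = 15.5 N.

f ≈ 15.5 N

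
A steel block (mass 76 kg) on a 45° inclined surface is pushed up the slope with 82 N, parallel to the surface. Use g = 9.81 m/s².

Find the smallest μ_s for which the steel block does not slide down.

N = m g cos θ = 527.2 N.
Friction must make up the shortfall along the incline: f = m g sin θ − P = 527.2 − 82 = 445.2 N.
At the threshold f = μ_s N, so μ_s,min = 445.2/527.2 = 0.844.

μ_s,min ≈ 0.844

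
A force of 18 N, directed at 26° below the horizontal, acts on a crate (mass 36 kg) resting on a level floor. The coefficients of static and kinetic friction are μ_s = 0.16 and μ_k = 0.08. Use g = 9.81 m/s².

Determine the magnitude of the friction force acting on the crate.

N = m g + P sin α = 353.2 + 18×sin 26° = 361.1 N.
Horizontally, friction must balance P cos α = 16.18 N.
The static-friction limit is μ_s N = 57.77 N.
Since 16.18 N does not exceed the limit, the crate stays at rest and f = 16.2 N.

f ≈ 16.2 N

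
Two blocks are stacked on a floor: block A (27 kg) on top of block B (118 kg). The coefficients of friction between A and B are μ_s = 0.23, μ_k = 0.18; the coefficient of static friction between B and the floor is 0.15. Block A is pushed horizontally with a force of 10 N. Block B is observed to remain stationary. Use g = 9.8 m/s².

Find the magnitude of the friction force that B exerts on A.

The normal force B exerts on A is simply A's weight, N₁ = 264.6 N.
So the A–B interface can sustain at most μ_s N₁ = 60.86 N of static friction.
Since P = 10 N ≤ 60.86 N, A does not slip on B; friction on A equals P = 10 N.
By Newton's third law B feels 10 N forward from A. With B stationary, the floor's static friction on B balances it: f₂ = 10 N (well within μ_s(m_A+m_B)g = 213.2 N).

f ≈ 10 N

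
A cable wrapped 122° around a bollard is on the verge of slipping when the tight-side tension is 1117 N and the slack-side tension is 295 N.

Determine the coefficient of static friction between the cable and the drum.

T₂/T₁ = e^{μβ} → μ = ln(T₂/T₁)/β.
β = 122° = 2.129 rad.
μ = ln(1117/295)/2.129 = ln(3.786)/2.129 = 0.625.

μ ≈ 0.625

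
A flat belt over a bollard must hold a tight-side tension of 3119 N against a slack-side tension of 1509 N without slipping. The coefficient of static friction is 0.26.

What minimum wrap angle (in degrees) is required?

β_min ≈ 160°

T₂/T₁ = e^{μβ} → β = ln(T₂/T₁)/μ.
β = ln(3119/1509)/0.26 = 0.7261/0.26 = 2.793 rad.
In degrees: β = 2.793 × 180/π = 160°.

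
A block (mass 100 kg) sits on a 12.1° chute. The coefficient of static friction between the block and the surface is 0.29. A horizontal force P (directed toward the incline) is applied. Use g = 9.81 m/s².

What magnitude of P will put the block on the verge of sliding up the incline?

At impending motion up the slope, friction acts down-slope at its limit: f = μ_s N.
Perpendicular to the incline: N = m g cos θ + P sin θ.
Along the incline: P cos θ = m g sin θ + μ_s N = m g sin θ + μ_s (m g cos θ + P sin θ).
Solving, P (cos θ − μ_s sin θ) = m g (sin θ + μ_s cos θ), so P = 100×9.81×(sin 12.1° + 0.29 cos 12.1°)/(cos 12.1° − 0.29 sin 12.1°) = 981×0.4932/0.917 = 528 N.

P ≈ 528 N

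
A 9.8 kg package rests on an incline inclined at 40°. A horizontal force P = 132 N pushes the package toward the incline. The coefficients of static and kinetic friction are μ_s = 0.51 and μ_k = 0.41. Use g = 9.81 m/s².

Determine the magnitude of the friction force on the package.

The horizontal push has a component P sin θ into the surface, so N = m g cos θ + P sin θ = 73.65 + 84.85 = 158.5 N.
Along the incline, the net driving force (taking up-slope positive) is P cos θ − m g sin θ = 101.1 − 61.8 = 39.32 N, so equilibrium requires friction f = -39.32 N (down-slope).
Maximum static friction: μ_s N = 0.51 × 158.5 = 80.83 N.
Since 39.32 N is within the 80.83 N limit, the package stays put and friction is exactly 39.3 N.

f ≈ 39.3 N (down the incline)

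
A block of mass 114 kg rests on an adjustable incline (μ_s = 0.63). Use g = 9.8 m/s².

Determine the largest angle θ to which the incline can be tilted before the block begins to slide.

θ_max ≈ 32.2°

At the slip threshold, m g sin θ = μ_s · m g cos θ, so tan θ = μ_s.
θ_max = arctan(0.63) = 32.2°.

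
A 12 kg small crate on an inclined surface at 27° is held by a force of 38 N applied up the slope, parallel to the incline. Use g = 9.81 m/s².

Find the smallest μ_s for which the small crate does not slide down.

μ_s,min ≈ 0.147

N = m g cos θ = 104.9 N.
Friction must make up the shortfall along the incline: f = m g sin θ − P = 53.44 − 38 = 15.44 N.
At the threshold f = μ_s N, so μ_s,min = 15.44/104.9 = 0.147.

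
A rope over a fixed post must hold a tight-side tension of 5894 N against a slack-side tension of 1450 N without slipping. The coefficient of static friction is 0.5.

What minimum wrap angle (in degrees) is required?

T₂/T₁ = e^{μβ} → β = ln(T₂/T₁)/μ.
β = ln(5894/1450)/0.5 = 1.402/0.5 = 2.805 rad.
In degrees: β = 2.805 × 180/π = 161°.

β_min ≈ 161°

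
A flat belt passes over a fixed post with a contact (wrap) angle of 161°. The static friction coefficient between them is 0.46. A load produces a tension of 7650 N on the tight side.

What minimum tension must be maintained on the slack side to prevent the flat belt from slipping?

T_min ≈ 2100 N

Capstan equation at impending slip: T_tight/T_slack = e^{μβ}.
β = 161° = 2.81 rad; e^{μβ} = e^{0.46×2.81} = 3.642.
T_slack = T_tight / e^{μβ} = 7650 / 3.642 = 2100 N.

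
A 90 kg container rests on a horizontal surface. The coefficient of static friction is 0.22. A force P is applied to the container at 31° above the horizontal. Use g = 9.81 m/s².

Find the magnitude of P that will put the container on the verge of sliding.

N = m g − P sin α (the pull lifts the container).
At impending slip, P cos α = μ_s N = μ_s (m g − P sin α).
Solving: P (cos α + μ_s sin α) = μ_s m g → P = 0.22×883/(cos 31° + 0.22 sin 31°) = 194/0.9705 = 200 N.

P ≈ 200 N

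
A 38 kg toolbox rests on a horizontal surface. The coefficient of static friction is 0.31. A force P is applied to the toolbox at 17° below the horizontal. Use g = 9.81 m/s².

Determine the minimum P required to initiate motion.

N = m g + P sin α (the push presses the toolbox into the horizontal surface).
At impending slip, P cos α = μ_s N = μ_s (m g + P sin α).
Solving: P (cos α − μ_s sin α) = μ_s m g → P = 0.31×373/(cos 17° − 0.31 sin 17°) = 116/0.8657 = 133 N.

P ≈ 133 N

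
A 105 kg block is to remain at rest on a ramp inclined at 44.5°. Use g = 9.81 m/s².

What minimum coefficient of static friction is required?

At the slip threshold m g sin θ = μ_s m g cos θ, so μ_s,min = tan θ.
μ_s,min = tan 44.5° = 0.983.

μ_s,min ≈ 0.983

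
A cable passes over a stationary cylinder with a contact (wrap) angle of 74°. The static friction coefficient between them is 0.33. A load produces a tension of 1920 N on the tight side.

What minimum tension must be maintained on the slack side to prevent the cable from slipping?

Capstan equation at impending slip: T_tight/T_slack = e^{μβ}.
β = 74° = 1.292 rad; e^{μβ} = e^{0.33×1.292} = 1.531.
T_slack = T_tight / e^{μβ} = 1920 / 1.531 = 1250 N.

T_min ≈ 1250 N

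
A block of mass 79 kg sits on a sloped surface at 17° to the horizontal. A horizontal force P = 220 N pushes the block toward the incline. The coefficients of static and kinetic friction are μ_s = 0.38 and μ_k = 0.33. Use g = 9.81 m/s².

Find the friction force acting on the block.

f ≈ 16.2 N (up the incline)

The horizontal push has a component P sin θ into the surface, so N = m g cos θ + P sin θ = 741.1 + 64.32 = 805.4 N.
Parallel to the incline: P cos θ − m g sin θ = 210.4 − 226.6 = -16.2 N; the friction needed to balance this is 16.2 N acting up the slope.
Maximum static friction: μ_s N = 0.38 × 805.4 = 306.1 N.
Since 16.2 N is within the 306.1 N limit, the block stays put and friction is exactly 16.2 N.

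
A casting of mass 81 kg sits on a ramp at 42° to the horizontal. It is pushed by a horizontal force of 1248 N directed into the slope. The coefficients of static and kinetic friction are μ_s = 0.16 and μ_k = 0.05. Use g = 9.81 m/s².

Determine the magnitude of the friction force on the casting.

f ≈ 71.3 N (down the incline)

The horizontal push has a component P sin θ into the surface, so N = m g cos θ + P sin θ = 590.5 + 835.1 = 1426 N.
Parallel to the incline: P cos θ − m g sin θ = 927.4 − 531.7 = 395.7 N; the friction needed to balance this is 395.7 N acting down the slope.
Maximum static friction: μ_s N = 0.16 × 1426 = 228.1 N.
The required 395.7 N exceeds the static limit, so the casting slides up-slope and f = μ_k N = 0.05×1426 = 71.3 N.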